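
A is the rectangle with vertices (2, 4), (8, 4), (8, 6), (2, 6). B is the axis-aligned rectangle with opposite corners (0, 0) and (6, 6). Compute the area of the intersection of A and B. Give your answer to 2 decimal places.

8.00

|A∩B|: x∈[2,6], y∈[4,6] → 4·2 = 8.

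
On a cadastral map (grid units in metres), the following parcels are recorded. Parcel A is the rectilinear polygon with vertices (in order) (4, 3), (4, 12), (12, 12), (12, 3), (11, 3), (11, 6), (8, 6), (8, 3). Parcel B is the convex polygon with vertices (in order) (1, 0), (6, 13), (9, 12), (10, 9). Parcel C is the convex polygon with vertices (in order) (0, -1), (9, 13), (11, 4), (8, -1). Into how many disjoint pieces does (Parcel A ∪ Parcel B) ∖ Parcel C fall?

(Parcel A ∪ Parcel B) ∖ Parcel C splits into 2 disjoint pieces (area 19.5825, area 15.6667).

2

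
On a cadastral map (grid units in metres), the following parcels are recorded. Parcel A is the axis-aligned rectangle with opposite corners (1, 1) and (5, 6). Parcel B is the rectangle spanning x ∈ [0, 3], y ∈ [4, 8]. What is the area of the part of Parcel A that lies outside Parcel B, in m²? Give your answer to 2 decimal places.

16.00

|Parcel A∩Parcel B|: x∈[1,3], y∈[4,6] → 2·2 = 4.
|Parcel A| = 20.
|Parcel A ∖ Parcel B| = |Parcel A| − |Parcel A∩Parcel B| = 20 − 4 = 16.00.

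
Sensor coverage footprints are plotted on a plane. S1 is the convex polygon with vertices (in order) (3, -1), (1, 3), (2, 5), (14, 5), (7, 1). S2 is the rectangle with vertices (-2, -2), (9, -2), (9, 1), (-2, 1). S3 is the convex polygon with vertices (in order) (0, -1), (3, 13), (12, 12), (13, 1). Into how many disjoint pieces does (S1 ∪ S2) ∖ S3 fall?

(S1 ∪ S2) ∖ S3 splits into 2 disjoint pieces (area 0.5051, area 21.6593).

2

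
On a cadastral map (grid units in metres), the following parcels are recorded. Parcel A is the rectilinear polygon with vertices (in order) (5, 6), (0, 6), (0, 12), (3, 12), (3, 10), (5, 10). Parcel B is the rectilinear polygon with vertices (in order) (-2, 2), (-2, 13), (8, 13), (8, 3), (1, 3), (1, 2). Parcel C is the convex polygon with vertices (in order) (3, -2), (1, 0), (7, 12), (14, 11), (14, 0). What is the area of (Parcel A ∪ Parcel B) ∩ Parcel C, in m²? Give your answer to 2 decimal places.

The region (Parcel A ∪ Parcel B) ∩ Parcel C is the polygon with vertices (8,3), (2.5,3), (7,12), (8,11.857).
By the shoelace formula its area is 29.18.

29.18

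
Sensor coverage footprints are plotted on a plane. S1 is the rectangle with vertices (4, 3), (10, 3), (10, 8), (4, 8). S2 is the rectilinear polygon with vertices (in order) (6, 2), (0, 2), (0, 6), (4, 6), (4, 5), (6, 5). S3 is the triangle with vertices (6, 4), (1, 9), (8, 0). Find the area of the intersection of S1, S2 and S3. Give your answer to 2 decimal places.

1.72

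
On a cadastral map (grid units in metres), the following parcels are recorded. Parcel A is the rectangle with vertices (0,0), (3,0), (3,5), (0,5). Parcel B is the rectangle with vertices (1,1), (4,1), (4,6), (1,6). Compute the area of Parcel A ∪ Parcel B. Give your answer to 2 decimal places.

By inclusion–exclusion:
Individual areas: |Parcel A| = 15, |Parcel B| = 15.
|Parcel A∩Parcel B|: x∈[1,3], y∈[1,5] → 2·4 = 8.
|Parcel A ∪ Parcel B| = 30 − 8 = 22.00.

22.00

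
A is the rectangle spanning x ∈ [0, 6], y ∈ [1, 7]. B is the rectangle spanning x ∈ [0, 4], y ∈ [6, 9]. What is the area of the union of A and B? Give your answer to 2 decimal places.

By inclusion–exclusion:
Individual areas: |A| = 36, |B| = 12.
|A∩B|: x∈[0,4], y∈[6,7] → 4·1 = 4.
|A ∪ B| = 48 − 4 = 44.00.

44.00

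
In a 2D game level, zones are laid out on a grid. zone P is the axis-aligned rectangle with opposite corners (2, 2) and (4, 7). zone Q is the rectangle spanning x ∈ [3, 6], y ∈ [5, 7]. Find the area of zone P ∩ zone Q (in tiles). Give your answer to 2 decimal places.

2.00

|zone P∩zone Q|: x∈[3,4], y∈[5,7] → 1·2 = 2.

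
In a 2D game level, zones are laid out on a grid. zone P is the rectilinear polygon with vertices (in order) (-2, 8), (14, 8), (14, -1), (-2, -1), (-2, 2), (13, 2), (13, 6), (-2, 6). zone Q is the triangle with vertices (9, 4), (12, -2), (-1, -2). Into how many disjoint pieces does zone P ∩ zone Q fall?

zone P ∩ zone Q is a single connected region.

1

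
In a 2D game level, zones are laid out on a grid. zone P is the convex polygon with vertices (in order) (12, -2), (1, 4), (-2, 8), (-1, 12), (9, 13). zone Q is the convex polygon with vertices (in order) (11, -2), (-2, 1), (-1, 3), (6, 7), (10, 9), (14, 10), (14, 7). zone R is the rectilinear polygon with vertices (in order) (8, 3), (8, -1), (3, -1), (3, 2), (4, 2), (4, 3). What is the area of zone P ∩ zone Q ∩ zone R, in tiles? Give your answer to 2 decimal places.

6.91

The intersection is the polygon with vertices (4,2.364), (4,3), (8,3), (8,0.182).
By the shoelace formula its area is 6.91.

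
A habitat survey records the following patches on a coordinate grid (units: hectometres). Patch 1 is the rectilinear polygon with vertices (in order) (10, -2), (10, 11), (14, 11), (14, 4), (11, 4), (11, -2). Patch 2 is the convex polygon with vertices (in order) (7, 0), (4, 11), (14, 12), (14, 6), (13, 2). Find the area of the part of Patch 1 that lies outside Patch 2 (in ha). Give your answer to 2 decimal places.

|Patch 1| = 34, |Patch 1∩Patch 2| = 30.3333.
|Patch 1 ∖ Patch 2| = |Patch 1| − |Patch 1∩Patch 2| = 34 − 30.3333 = 3.67.

3.67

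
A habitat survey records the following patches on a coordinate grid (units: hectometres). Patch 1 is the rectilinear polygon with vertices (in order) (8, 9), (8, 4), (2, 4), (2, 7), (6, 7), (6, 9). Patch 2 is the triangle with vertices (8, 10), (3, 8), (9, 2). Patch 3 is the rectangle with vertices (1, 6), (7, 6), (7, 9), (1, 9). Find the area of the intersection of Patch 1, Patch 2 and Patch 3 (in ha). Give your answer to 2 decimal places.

4.50

The intersection is the polygon with vertices (4,7), (6,7), (6,9), (7,9), (7,6), (5,6).
By the shoelace formula its area is 4.50.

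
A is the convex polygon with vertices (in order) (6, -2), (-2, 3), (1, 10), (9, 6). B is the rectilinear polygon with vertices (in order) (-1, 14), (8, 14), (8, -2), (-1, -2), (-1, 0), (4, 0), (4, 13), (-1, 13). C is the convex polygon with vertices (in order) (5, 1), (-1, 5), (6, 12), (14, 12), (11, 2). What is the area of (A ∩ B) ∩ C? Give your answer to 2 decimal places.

24.24

The region (A ∩ B) ∩ C is the polygon with vertices (4,8.5), (8,6.5), (8,3.333), (7.267,1.378), (5,1), (4,1.667).
By the shoelace formula its area is 24.24.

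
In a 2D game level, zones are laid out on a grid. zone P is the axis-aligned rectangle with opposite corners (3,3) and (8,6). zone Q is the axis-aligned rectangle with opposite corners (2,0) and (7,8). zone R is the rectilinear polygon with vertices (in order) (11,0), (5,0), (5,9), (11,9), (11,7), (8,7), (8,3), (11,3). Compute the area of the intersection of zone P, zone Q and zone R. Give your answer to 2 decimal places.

The intersection is the polygon with vertices (7,6), (7,3), (5,3), (5,6).
By the shoelace formula its area is 6.00.

6.00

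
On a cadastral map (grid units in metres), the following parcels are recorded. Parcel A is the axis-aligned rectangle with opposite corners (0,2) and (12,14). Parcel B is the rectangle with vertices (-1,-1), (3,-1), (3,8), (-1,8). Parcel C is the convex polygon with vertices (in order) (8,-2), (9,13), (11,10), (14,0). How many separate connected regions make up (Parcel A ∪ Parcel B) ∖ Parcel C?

1

(Parcel A ∪ Parcel B) ∖ Parcel C is a single connected region.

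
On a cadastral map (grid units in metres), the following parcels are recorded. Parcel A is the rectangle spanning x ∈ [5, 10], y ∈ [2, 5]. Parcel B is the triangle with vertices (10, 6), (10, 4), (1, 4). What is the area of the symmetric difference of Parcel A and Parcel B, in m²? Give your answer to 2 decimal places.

14.06

|Parcel A| = 15, |Parcel B| = 9, |Parcel A∩Parcel B| = 4.9722.
|Parcel A △ Parcel B| = |Parcel A| + |Parcel B| − 2·|Parcel A∩Parcel B| = 15 + 9 − 9.9444 = 14.06.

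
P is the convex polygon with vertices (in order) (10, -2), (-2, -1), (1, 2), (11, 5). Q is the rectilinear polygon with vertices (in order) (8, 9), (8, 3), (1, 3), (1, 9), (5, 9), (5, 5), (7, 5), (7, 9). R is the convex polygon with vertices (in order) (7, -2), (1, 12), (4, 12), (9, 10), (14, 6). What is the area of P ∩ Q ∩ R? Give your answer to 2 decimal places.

1.98

The intersection is the polygon with vertices (8,3), (4.857,3), (4.798,3.139), (8,4.1).
By the shoelace formula its area is 1.98.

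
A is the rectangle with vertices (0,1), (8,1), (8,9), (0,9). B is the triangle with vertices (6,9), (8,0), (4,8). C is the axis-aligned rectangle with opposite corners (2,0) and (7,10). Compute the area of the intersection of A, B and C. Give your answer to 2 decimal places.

8.75

The intersection is the polygon with vertices (4,8), (6,9), (7,4.5), (7,2).
By the shoelace formula its area is 8.75.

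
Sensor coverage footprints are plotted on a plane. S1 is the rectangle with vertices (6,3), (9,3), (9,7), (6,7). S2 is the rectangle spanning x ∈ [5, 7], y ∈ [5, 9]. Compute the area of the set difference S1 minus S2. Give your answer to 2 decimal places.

|S1∩S2|: x∈[6,7], y∈[5,7] → 1·2 = 2.
|S1| = 12.
|S1 ∖ S2| = |S1| − |S1∩S2| = 12 − 2 = 10.00.

10.00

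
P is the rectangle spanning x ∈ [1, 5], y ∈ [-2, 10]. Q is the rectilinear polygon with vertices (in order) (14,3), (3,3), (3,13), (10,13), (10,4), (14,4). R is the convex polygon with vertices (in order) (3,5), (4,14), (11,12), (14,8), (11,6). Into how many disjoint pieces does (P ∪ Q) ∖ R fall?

(P ∪ Q) ∖ R splits into 2 disjoint pieces (area 58.6181, area 0.8929).

2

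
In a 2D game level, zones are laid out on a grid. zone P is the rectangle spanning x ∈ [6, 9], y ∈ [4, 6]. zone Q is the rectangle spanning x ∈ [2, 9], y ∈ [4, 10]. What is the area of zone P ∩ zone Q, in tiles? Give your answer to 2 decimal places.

|zone P∩zone Q|: x∈[6,9], y∈[4,6] → 3·2 = 6.

6.00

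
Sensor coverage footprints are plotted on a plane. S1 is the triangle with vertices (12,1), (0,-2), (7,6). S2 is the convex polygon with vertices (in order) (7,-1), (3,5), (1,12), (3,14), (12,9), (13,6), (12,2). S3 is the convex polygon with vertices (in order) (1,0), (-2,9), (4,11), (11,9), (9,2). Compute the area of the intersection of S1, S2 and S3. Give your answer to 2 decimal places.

14.43

The intersection is the polygon with vertices (4.351,2.973), (7,6), (9.444,3.556), (9,2), (5.571,1.143).
By the shoelace formula its area is 14.43.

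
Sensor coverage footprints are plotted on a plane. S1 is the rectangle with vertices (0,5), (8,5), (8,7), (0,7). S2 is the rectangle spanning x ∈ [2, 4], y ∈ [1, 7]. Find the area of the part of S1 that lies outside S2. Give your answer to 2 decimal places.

12.00

|S1∩S2|: x∈[2,4], y∈[5,7] → 2·2 = 4.
|S1| = 16.
|S1 ∖ S2| = |S1| − |S1∩S2| = 16 − 4 = 12.00.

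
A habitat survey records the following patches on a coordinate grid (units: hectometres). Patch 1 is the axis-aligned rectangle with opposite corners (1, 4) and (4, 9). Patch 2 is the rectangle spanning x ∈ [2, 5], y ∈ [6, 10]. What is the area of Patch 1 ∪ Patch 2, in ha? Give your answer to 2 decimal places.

By inclusion–exclusion:
Individual areas: |Patch 1| = 15, |Patch 2| = 12.
|Patch 1∩Patch 2|: x∈[2,4], y∈[6,9] → 2·3 = 6.
|Patch 1 ∪ Patch 2| = 27 − 6 = 21.00.

21.00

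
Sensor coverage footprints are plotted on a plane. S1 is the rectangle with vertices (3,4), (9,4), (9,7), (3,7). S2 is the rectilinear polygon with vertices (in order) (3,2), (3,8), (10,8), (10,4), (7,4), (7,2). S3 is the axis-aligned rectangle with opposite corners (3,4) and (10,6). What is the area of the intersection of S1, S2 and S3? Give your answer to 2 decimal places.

The intersection is the polygon with vertices (9,4), (7,4), (3,4), (3,6), (9,6).
By the shoelace formula its area is 12.00.

12.00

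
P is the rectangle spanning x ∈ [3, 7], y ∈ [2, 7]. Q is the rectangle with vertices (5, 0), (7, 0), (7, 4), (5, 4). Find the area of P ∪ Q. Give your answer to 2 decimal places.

24.00

By inclusion–exclusion:
Individual areas: |P| = 20, |Q| = 8.
|P∩Q|: x∈[5,7], y∈[2,4] → 2·2 = 4.
|P ∪ Q| = 28 − 4 = 24.00.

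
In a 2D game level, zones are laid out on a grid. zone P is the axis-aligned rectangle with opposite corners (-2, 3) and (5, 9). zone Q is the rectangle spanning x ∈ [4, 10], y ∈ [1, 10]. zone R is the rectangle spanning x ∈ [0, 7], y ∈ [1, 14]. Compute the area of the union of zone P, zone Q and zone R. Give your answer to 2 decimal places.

130.00

By inclusion–exclusion:
Individual areas: |zone P| = 42, |zone Q| = 54, |zone R| = 91.
|zone P∩zone Q|: x∈[4,5], y∈[3,9] → 1·6 = 6.
|zone P∩zone R|: x∈[0,5], y∈[3,9] → 5·6 = 30.
|zone Q∩zone R|: x∈[4,7], y∈[1,10] → 3·9 = 27.
|zone P∩zone Q∩zone R| = 6.
|zone P ∪ zone Q ∪ zone R| = 187 − 63 + 6 = 130.00.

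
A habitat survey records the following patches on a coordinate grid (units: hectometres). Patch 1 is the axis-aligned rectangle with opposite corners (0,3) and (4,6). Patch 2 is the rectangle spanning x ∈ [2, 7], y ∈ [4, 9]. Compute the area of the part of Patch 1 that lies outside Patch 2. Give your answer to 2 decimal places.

|Patch 1∩Patch 2|: x∈[2,4], y∈[4,6] → 2·2 = 4.
|Patch 1| = 12.
|Patch 1 ∖ Patch 2| = |Patch 1| − |Patch 1∩Patch 2| = 12 − 4 = 8.00.

8.00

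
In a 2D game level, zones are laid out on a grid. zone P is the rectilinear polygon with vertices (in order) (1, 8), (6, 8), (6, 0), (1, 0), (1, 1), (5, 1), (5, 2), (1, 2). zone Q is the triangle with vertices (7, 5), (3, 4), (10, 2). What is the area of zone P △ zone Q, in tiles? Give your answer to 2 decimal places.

|zone P| = 36, |zone Q| = 7.5, |zone P∩zone Q| = 2.4107.
|zone P △ zone Q| = |zone P| + |zone Q| − 2·|zone P∩zone Q| = 36 + 7.5 − 4.8214 = 38.68.

38.68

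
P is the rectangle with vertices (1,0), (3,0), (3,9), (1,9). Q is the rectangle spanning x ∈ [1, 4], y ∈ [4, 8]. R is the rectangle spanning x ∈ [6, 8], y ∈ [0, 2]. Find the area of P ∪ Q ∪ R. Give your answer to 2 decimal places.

26.00

By inclusion–exclusion:
Individual areas: |P| = 18, |Q| = 12, |R| = 4.
|P∩Q|: x∈[1,3], y∈[4,8] → 2·4 = 8.
|P∩R| = 0 (no overlap).
|Q∩R| = 0 (no overlap).
|P∩Q∩R| = 0.
|P ∪ Q ∪ R| = 34 − 8 + 0 = 26.00.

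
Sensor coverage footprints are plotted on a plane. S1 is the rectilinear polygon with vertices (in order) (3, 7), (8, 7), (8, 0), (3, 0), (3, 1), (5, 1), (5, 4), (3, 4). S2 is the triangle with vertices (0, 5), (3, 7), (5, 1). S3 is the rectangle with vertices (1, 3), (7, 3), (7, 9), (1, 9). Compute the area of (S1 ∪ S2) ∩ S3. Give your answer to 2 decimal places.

20.93

|S1 ∪ S2| = 38.5.
|(S1 ∪ S2) ∩ S3| = 20.93.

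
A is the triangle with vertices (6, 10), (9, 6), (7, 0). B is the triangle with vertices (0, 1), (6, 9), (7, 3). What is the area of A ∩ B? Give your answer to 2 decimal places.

The intersection is the polygon with vertices (6.25,7.5), (7,3), (6.708,2.917).
By the shoelace formula its area is 0.69.

0.69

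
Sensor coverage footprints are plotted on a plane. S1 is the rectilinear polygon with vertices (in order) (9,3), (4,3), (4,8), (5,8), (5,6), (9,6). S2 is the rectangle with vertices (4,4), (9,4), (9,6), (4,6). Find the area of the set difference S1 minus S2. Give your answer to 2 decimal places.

|S1| = 17, |S1∩S2| = 10.
|S1 ∖ S2| = |S1| − |S1∩S2| = 17 − 10 = 7.00.

7.00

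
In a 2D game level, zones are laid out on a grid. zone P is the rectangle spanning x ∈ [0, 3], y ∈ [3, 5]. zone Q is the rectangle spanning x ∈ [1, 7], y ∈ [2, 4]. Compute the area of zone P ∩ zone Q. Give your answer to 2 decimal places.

|zone P∩zone Q|: x∈[1,3], y∈[3,4] → 2·1 = 2.

2.00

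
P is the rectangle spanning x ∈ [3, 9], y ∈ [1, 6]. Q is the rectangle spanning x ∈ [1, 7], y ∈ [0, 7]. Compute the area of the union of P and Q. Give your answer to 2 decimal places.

52.00

By inclusion–exclusion:
Individual areas: |P| = 30, |Q| = 42.
|P∩Q|: x∈[3,7], y∈[1,6] → 4·5 = 20.
|P ∪ Q| = 72 − 20 = 52.00.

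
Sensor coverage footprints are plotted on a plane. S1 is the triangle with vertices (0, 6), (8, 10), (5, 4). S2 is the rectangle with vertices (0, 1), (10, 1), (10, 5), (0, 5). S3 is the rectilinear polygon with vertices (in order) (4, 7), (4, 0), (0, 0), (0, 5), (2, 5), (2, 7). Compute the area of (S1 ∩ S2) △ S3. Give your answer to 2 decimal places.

|S1 ∩ S2| = 1.5.
|(S1 ∩ S2) ∩ S3| = 0.45.
|(S1 ∩ S2) △ S3| = 1.5 + 24 − 0.9 = 24.60.

24.60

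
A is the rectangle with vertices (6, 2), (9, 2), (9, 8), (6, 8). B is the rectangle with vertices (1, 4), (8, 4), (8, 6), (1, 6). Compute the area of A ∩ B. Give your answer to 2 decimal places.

|A∩B|: x∈[6,8], y∈[4,6] → 2·2 = 4.

4.00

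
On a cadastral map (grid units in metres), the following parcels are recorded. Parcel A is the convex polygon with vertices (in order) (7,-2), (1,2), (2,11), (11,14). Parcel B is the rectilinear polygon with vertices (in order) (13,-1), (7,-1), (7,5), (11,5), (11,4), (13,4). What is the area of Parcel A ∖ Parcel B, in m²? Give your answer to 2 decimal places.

|Parcel A| = 95, |Parcel A∩Parcel B| = 6.
|Parcel A ∖ Parcel B| = |Parcel A| − |Parcel A∩Parcel B| = 95 − 6 = 89.00.

89.00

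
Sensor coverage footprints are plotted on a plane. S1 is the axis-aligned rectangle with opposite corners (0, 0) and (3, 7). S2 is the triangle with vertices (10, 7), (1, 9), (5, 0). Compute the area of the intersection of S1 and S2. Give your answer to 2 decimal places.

1.39

The intersection is the polygon with vertices (3,7), (3,4.5), (1.889,7).
By the shoelace formula its area is 1.39.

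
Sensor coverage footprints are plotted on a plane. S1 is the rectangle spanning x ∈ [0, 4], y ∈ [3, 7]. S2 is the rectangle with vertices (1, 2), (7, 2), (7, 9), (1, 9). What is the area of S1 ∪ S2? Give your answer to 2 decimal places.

46.00

By inclusion–exclusion:
Individual areas: |S1| = 16, |S2| = 42.
|S1∩S2|: x∈[1,4], y∈[3,7] → 3·4 = 12.
|S1 ∪ S2| = 58 − 12 = 46.00.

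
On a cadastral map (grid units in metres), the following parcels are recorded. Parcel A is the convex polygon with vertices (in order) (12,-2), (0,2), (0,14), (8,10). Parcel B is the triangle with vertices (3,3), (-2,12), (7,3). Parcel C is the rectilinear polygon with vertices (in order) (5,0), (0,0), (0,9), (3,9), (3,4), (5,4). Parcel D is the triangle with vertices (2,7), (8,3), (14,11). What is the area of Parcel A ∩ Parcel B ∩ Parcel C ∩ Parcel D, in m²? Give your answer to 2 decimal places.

The intersection is the polygon with vertices (3,6.333), (2,7), (2.75,7.25), (3,7).
By the shoelace formula its area is 0.46.

0.46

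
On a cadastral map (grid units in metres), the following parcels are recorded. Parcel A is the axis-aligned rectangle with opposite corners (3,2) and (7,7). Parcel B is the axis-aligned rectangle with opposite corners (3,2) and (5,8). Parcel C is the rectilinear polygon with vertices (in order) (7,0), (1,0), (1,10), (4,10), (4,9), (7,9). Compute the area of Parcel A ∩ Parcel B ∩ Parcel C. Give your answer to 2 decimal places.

The intersection is the polygon with vertices (5,2), (3,2), (3,7), (5,7).
By the shoelace formula its area is 10.00.

10.00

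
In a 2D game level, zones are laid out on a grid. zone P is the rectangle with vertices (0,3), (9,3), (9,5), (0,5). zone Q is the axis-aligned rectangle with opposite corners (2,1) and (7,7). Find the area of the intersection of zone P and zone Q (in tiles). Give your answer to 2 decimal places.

10.00

|zone P∩zone Q|: x∈[2,7], y∈[3,5] → 5·2 = 10.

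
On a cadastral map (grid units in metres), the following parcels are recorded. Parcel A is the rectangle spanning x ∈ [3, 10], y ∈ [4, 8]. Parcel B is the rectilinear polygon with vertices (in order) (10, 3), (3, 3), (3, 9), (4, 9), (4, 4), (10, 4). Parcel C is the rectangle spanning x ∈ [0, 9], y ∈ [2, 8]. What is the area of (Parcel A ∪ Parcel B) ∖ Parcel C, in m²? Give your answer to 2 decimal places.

6.00

|Parcel A ∪ Parcel B| = 36.
|(Parcel A ∪ Parcel B) ∩ Parcel C| = 30.
|(Parcel A ∪ Parcel B) ∖ Parcel C| = 36 − 30 = 6.00.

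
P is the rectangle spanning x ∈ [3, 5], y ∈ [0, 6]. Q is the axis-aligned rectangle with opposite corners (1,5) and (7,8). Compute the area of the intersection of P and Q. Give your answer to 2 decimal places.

2.00

|P∩Q|: x∈[3,5], y∈[5,6] → 2·1 = 2.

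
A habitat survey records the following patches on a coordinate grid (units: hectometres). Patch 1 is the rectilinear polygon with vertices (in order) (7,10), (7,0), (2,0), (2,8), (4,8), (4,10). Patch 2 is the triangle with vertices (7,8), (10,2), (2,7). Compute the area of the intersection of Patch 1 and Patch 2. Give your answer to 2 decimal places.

10.31

The intersection is the polygon with vertices (7,3.875), (2,7), (7,8).
By the shoelace formula its area is 10.31.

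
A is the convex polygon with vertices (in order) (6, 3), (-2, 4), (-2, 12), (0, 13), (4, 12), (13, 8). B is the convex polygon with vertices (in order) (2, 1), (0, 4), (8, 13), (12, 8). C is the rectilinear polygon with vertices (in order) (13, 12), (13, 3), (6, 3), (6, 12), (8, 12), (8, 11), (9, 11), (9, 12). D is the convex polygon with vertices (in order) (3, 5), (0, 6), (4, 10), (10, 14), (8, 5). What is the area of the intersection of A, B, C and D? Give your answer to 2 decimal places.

The intersection is the polygon with vertices (9.056,9.753), (8.053,5.237), (7.714,5), (6,5), (6,10.75), (6.23,11.009).
By the shoelace formula its area is 14.02.

14.02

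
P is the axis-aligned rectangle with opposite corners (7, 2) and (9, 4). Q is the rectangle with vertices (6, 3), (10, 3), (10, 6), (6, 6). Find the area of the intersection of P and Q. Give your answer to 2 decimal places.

|P∩Q|: x∈[7,9], y∈[3,4] → 2·1 = 2.

2.00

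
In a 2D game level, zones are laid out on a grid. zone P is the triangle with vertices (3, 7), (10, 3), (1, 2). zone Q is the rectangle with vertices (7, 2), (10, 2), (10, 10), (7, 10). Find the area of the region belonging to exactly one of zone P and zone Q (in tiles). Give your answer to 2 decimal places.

39.36

|zone P| = 21.5, |zone Q| = 24, |zone P∩zone Q| = 3.0714.
|zone P △ zone Q| = |zone P| + |zone Q| − 2·|zone P∩zone Q| = 21.5 + 24 − 6.1429 = 39.36.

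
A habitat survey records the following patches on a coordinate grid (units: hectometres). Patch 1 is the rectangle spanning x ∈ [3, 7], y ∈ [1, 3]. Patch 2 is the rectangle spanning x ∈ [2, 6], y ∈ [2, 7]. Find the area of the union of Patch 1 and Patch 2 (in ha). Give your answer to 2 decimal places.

By inclusion–exclusion:
Individual areas: |Patch 1| = 8, |Patch 2| = 20.
|Patch 1∩Patch 2|: x∈[3,6], y∈[2,3] → 3·1 = 3.
|Patch 1 ∪ Patch 2| = 28 − 3 = 25.00.

25.00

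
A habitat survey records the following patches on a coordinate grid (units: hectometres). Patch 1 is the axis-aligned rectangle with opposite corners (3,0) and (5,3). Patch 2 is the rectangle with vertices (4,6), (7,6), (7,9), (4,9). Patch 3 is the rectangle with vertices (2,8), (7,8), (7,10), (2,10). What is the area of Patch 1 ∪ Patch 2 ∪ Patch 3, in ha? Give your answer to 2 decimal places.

22.00

By inclusion–exclusion:
Individual areas: |Patch 1| = 6, |Patch 2| = 9, |Patch 3| = 10.
|Patch 1∩Patch 2| = 0 (no overlap).
|Patch 1∩Patch 3| = 0 (no overlap).
|Patch 2∩Patch 3|: x∈[4,7], y∈[8,9] → 3·1 = 3.
|Patch 1∩Patch 2∩Patch 3| = 0.
|Patch 1 ∪ Patch 2 ∪ Patch 3| = 25 − 3 + 0 = 22.00.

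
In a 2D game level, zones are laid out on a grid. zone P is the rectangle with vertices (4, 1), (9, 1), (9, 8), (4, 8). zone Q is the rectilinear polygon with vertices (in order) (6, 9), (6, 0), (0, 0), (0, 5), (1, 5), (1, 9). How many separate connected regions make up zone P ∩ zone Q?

zone P ∩ zone Q is a single connected region.

1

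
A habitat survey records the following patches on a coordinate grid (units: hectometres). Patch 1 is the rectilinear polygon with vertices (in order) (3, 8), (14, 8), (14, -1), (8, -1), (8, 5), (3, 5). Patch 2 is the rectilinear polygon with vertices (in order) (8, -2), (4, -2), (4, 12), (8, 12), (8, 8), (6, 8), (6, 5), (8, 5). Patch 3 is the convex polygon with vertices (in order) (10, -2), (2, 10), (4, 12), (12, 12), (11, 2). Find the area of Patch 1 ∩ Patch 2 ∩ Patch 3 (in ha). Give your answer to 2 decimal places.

4.67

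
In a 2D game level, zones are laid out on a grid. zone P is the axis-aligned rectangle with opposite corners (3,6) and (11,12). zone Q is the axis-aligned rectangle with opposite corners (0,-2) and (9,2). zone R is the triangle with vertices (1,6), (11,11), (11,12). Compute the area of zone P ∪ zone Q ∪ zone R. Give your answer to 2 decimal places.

By inclusion–exclusion:
Individual areas: |zone P| = 48, |zone Q| = 36, |zone R| = 5.
|zone P∩zone Q| = 0 (no overlap).
|zone P∩zone R| = 4.8.
|zone Q∩zone R| = 0.
|zone P∩zone Q∩zone R| = 0.
|zone P ∪ zone Q ∪ zone R| = 89 − 4.8 + 0 = 84.20.

84.20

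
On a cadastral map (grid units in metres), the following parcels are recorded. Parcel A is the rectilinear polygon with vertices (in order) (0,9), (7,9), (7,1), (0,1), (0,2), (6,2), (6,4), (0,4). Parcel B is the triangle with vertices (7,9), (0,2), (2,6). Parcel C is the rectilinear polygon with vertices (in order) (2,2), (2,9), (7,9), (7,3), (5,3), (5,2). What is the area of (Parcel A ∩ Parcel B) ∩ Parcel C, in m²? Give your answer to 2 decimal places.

The region (Parcel A ∩ Parcel B) ∩ Parcel C is the polygon with vertices (7,9), (2,4), (2,6).
By the shoelace formula its area is 5.00.

5.00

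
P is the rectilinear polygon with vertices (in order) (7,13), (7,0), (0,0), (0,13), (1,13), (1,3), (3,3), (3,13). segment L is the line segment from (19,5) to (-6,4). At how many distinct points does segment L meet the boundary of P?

4

The segment meets the boundary at (3,4.36), (0,4.24), (7,4.52), (1,4.28).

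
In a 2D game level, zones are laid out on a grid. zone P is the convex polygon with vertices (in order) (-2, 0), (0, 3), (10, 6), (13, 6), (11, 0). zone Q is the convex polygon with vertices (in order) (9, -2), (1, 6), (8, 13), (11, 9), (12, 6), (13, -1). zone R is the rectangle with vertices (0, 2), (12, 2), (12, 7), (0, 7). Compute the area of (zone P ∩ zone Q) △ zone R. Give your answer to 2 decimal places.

|zone P ∩ zone Q| = 37.6038.
|(zone P ∩ zone Q) ∩ zone R| = 26.4872.
|(zone P ∩ zone Q) △ zone R| = 37.6038 + 60 − 52.9744 = 44.63.

44.63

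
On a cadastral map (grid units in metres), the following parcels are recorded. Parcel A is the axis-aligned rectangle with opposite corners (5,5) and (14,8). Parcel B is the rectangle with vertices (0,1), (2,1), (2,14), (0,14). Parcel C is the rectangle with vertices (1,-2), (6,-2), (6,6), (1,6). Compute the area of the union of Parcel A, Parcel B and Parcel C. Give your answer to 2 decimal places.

87.00

By inclusion–exclusion:
Individual areas: |Parcel A| = 27, |Parcel B| = 26, |Parcel C| = 40.
|Parcel A∩Parcel B| = 0 (no overlap).
|Parcel A∩Parcel C|: x∈[5,6], y∈[5,6] → 1·1 = 1.
|Parcel B∩Parcel C|: x∈[1,2], y∈[1,6] → 1·5 = 5.
|Parcel A∩Parcel B∩Parcel C| = 0.
|Parcel A ∪ Parcel B ∪ Parcel C| = 93 − 6 + 0 = 87.00.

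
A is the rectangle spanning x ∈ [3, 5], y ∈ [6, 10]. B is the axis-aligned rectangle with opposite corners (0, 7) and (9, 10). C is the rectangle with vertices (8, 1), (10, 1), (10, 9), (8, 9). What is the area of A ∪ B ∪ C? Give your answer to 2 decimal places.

43.00

By inclusion–exclusion:
Individual areas: |A| = 8, |B| = 27, |C| = 16.
|A∩B|: x∈[3,5], y∈[7,10] → 2·3 = 6.
|A∩C| = 0 (no overlap).
|B∩C|: x∈[8,9], y∈[7,9] → 1·2 = 2.
|A∩B∩C| = 0.
|A ∪ B ∪ C| = 51 − 8 + 0 = 43.00.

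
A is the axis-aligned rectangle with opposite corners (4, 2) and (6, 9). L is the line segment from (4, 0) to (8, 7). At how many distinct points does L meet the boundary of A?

2

The segment meets the boundary at (6,3.5), (5.143,2).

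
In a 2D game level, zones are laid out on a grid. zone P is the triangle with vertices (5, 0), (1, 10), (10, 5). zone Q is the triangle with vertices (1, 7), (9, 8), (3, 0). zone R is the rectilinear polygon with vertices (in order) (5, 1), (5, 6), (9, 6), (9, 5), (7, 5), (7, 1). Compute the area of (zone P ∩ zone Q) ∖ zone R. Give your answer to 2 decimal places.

12.48

|zone P ∩ zone Q| = 16.6451.
|(zone P ∩ zone Q) ∩ zone R| = 4.1667.
|(zone P ∩ zone Q) ∖ zone R| = 16.6451 − 4.1667 = 12.48.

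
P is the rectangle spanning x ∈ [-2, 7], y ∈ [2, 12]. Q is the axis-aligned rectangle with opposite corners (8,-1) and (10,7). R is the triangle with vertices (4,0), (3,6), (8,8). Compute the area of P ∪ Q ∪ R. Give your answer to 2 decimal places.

108.13

By inclusion–exclusion:
Individual areas: |P| = 90, |Q| = 16, |R| = 16.
|P∩Q| = 0 (no overlap).
|P∩R| = 13.8667.
|Q∩R| = 0.
|P∩Q∩R| = 0.
|P ∪ Q ∪ R| = 122 − 13.8667 + 0 = 108.13.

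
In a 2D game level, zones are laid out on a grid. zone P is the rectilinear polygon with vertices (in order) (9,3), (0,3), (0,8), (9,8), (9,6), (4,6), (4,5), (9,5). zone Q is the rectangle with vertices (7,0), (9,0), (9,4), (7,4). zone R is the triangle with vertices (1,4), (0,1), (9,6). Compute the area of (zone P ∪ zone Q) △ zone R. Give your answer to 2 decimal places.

|zone P ∪ zone Q| = 46.
|(zone P ∪ zone Q) ∩ zone R| = 6.9667.
|(zone P ∪ zone Q) △ zone R| = 46 + 11 − 13.9333 = 43.07.

43.07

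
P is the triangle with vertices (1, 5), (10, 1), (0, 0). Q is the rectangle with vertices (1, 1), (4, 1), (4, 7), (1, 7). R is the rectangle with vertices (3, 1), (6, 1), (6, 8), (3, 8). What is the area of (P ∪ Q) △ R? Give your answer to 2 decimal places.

|P ∪ Q| = 32.5.
|(P ∪ Q) ∩ R| = 10.4444.
|(P ∪ Q) △ R| = 32.5 + 21 − 20.8889 = 32.61.

32.61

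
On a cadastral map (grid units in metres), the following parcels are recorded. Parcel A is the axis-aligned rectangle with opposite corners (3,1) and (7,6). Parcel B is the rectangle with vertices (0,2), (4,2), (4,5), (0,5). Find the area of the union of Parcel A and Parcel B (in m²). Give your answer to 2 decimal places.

29.00

By inclusion–exclusion:
Individual areas: |Parcel A| = 20, |Parcel B| = 12.
|Parcel A∩Parcel B|: x∈[3,4], y∈[2,5] → 1·3 = 3.
|Parcel A ∪ Parcel B| = 32 − 3 = 29.00.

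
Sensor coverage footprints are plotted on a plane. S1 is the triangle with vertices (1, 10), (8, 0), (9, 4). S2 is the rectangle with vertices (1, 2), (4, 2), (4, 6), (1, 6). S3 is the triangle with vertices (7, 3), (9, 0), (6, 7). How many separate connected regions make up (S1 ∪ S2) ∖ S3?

(S1 ∪ S2) ∖ S3 splits into 2 disjoint pieces (area 24.9644, area 3.7895).

2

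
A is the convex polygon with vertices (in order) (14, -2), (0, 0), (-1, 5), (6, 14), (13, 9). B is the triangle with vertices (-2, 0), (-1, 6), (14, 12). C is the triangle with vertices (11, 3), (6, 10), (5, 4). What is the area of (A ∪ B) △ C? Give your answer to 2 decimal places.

|A ∪ B| = 168.2398.
|(A ∪ B) ∩ C| = 18.5.
|(A ∪ B) △ C| = 168.2398 + 18.5 − 37 = 149.74.

149.74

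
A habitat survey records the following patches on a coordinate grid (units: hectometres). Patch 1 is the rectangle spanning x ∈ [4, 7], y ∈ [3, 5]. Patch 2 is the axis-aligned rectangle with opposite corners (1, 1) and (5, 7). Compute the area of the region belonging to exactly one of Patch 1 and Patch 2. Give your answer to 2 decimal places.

26.00

|Patch 1∩Patch 2|: x∈[4,5], y∈[3,5] → 1·2 = 2.
|Patch 1 △ Patch 2| = |Patch 1| + |Patch 2| − 2·|Patch 1∩Patch 2| = 6 + 24 − 4 = 26.00.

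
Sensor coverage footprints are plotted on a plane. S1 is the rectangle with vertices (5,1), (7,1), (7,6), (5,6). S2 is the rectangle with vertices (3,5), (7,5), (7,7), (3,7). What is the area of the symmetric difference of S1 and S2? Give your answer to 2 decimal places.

14.00

|S1∩S2|: x∈[5,7], y∈[5,6] → 2·1 = 2.
|S1 △ S2| = |S1| + |S2| − 2·|S1∩S2| = 10 + 8 − 4 = 14.00.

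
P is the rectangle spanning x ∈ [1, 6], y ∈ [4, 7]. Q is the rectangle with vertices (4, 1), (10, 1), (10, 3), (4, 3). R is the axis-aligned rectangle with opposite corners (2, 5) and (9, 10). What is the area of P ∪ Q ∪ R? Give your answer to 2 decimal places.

By inclusion–exclusion:
Individual areas: |P| = 15, |Q| = 12, |R| = 35.
|P∩Q| = 0 (no overlap).
|P∩R|: x∈[2,6], y∈[5,7] → 4·2 = 8.
|Q∩R| = 0 (no overlap).
|P∩Q∩R| = 0.
|P ∪ Q ∪ R| = 62 − 8 + 0 = 54.00.

54.00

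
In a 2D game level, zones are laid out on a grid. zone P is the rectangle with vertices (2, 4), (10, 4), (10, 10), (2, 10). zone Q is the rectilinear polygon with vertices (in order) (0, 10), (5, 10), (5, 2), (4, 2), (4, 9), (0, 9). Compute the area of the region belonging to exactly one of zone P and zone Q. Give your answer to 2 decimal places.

44.00

|zone P| = 48, |zone Q| = 12, |zone P∩zone Q| = 8.
|zone P △ zone Q| = |zone P| + |zone Q| − 2·|zone P∩zone Q| = 48 + 12 − 16 = 44.00.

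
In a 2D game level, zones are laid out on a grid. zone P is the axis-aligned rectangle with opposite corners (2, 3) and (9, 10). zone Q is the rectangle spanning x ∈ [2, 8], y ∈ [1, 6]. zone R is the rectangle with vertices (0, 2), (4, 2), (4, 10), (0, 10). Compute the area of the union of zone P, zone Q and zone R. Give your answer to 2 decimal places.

77.00

By inclusion–exclusion:
Individual areas: |zone P| = 49, |zone Q| = 30, |zone R| = 32.
|zone P∩zone Q|: x∈[2,8], y∈[3,6] → 6·3 = 18.
|zone P∩zone R|: x∈[2,4], y∈[3,10] → 2·7 = 14.
|zone Q∩zone R|: x∈[2,4], y∈[2,6] → 2·4 = 8.
|zone P∩zone Q∩zone R| = 6.
|zone P ∪ zone Q ∪ zone R| = 111 − 40 + 6 = 77.00.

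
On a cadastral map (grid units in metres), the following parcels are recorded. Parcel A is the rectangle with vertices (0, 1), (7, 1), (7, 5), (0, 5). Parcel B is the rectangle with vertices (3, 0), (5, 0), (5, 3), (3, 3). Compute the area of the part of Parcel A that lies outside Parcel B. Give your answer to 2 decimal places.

24.00

|Parcel A∩Parcel B|: x∈[3,5], y∈[1,3] → 2·2 = 4.
|Parcel A| = 28.
|Parcel A ∖ Parcel B| = |Parcel A| − |Parcel A∩Parcel B| = 28 − 4 = 24.00.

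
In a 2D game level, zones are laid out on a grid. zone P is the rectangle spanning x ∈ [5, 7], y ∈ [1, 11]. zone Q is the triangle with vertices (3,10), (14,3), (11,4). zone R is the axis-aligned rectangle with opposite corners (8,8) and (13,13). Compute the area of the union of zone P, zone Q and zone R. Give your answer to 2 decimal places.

49.32

By inclusion–exclusion:
Individual areas: |zone P| = 20, |zone Q| = 5, |zone R| = 25.
|zone P∩zone Q| = 0.6818.
|zone P∩zone R| = 0 (no overlap).
|zone Q∩zone R| = 0.
|zone P∩zone Q∩zone R| = 0.
|zone P ∪ zone Q ∪ zone R| = 50 − 0.6818 + 0 = 49.32.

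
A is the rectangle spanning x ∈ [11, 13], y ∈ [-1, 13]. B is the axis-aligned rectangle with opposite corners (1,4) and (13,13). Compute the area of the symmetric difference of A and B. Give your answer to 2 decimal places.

100.00

|A∩B|: x∈[11,13], y∈[4,13] → 2·9 = 18.
|A △ B| = |A| + |B| − 2·|A∩B| = 28 + 108 − 36 = 100.00.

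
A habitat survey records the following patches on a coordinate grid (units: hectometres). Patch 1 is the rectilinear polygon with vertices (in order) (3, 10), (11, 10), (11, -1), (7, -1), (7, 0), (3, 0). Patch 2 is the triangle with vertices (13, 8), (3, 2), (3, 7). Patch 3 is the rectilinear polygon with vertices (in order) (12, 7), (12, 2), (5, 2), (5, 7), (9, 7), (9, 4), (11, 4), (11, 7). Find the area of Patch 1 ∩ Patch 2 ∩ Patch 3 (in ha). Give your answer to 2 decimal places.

10.40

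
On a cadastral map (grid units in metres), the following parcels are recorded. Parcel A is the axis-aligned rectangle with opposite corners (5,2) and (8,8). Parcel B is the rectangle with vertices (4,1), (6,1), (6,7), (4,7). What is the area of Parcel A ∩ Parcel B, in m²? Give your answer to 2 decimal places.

|Parcel A∩Parcel B|: x∈[5,6], y∈[2,7] → 1·5 = 5.

5.00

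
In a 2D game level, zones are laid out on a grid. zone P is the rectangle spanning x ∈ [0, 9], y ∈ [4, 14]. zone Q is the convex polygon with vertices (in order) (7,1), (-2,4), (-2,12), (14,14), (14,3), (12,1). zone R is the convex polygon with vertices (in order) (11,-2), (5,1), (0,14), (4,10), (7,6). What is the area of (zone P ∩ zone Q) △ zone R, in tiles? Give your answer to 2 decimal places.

74.87

|zone P ∩ zone Q| = 79.3125.
|(zone P ∩ zone Q) ∩ zone R| = 24.97.
|(zone P ∩ zone Q) △ zone R| = 79.3125 + 45.5 − 49.9401 = 74.87.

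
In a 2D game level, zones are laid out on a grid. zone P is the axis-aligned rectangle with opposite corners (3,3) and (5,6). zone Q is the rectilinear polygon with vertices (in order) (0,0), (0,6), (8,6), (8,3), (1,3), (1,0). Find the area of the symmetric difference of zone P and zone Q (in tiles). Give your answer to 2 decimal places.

21.00

|zone P| = 6, |zone Q| = 27, |zone P∩zone Q| = 6.
|zone P △ zone Q| = |zone P| + |zone Q| − 2·|zone P∩zone Q| = 6 + 27 − 12 = 21.00.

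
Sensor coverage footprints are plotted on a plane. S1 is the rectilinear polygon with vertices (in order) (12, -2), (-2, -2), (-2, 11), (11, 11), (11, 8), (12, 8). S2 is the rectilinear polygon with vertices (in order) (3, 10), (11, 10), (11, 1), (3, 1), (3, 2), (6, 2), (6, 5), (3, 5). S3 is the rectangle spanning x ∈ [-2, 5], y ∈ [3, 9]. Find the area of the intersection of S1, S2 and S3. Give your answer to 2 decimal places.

The intersection is the polygon with vertices (3,5), (3,9), (5,9), (5,5).
By the shoelace formula its area is 8.00.

8.00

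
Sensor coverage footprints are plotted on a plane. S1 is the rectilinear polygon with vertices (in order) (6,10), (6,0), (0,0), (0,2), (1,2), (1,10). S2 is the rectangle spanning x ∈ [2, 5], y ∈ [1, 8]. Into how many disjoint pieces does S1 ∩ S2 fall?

1

S1 ∩ S2 is a single connected region.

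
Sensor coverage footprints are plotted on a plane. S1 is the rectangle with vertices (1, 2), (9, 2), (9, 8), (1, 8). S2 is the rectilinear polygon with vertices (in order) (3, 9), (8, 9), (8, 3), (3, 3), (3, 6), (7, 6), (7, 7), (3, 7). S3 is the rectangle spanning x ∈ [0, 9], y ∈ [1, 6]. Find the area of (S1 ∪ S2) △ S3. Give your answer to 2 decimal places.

34.00

|S1 ∪ S2| = 53.
|(S1 ∪ S2) ∩ S3| = 32.
|(S1 ∪ S2) △ S3| = 53 + 45 − 64 = 34.00.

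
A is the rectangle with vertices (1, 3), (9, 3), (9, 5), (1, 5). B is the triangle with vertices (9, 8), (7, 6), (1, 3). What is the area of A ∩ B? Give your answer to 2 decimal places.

The intersection is the polygon with vertices (5,5), (1,3), (4.2,5).
By the shoelace formula its area is 0.80.

0.80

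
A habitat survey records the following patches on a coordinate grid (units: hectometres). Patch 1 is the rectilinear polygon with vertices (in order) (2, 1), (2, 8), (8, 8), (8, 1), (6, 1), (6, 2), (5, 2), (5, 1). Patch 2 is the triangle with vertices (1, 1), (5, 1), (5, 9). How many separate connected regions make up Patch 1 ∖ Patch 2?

2

Patch 1 ∖ Patch 2 splits into 2 disjoint pieces (area 6.25, area 20).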